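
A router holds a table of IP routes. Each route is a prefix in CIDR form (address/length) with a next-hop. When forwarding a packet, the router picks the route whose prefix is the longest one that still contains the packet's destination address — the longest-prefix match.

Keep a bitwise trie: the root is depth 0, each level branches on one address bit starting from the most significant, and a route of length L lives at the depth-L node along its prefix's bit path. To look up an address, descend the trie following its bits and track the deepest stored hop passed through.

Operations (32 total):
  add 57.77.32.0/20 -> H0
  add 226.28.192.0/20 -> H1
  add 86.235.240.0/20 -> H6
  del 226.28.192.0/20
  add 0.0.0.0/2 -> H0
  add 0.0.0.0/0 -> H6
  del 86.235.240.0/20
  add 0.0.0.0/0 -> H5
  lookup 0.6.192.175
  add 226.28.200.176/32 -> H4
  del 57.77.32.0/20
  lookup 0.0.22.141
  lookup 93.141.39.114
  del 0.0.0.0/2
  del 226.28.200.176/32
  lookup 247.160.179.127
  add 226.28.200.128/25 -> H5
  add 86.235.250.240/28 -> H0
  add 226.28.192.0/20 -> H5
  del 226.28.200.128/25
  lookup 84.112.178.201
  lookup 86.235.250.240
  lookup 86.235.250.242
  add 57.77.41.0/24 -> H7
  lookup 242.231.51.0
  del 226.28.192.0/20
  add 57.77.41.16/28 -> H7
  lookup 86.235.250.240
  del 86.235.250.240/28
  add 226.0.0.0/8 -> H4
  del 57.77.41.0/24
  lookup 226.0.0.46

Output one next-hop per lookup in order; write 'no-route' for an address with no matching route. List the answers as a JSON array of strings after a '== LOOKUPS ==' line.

Process each operation:
  add 57.77.32.0/20 -> H0 at depth 20
  add 226.28.192.0/20 -> H1 at depth 20
  add 86.235.240.0/20 -> H6 at depth 20
  - 226.28.192.0/20 clear@20
  add 0.0.0.0/2 -> H0 at depth 2
  add 0.0.0.0/0 -> H6 at depth 0
  - 86.235.240.0/20 clear@20
  add 0.0.0.0/0 -> H5 at depth 0
  Q 0.6.192.175: descend 00 ; hops seen [H5,H0] ; pick H0
  add 226.28.200.176/32 -> H4 at depth 32
  - 57.77.32.0/20 clear@20
  Q 0.0.22.141: descend 00 ; hops seen [H5,H0] ; pick H0
  Q 93.141.39.114: descend 0101 ; hops seen [H5] ; pick H5
  - 0.0.0.0/2 clear@2
  - 226.28.200.176/32 clear@32
  Q 247.160.179.127: descend 111 ; hops seen [H5] ; pick H5
  add 226.28.200.128/25 -> H5 at depth 25
  add 86.235.250.240/28 -> H0 at depth 28
  add 226.28.192.0/20 -> H5 at depth 20
  - 226.28.200.128/25 clear@25
  Q 84.112.178.201: descend 010101 ; hops seen [H5] ; pick H5
  Q 86.235.250.240: descend 0101011011101011111110101111 ; hops seen [H5,H0] ; pick H0
  Q 86.235.250.242: descend 0101011011101011111110101111 ; hops seen [H5,H0] ; pick H0
  add 57.77.41.0/24 -> H7 at depth 24
  Q 242.231.51.0: descend 111 ; hops seen [H5] ; pick H5
  - 226.28.192.0/20 clear@20
  add 57.77.41.16/28 -> H7 at depth 28
  Q 86.235.250.240: descend 0101011011101011111110101111 ; hops seen [H5,H0] ; pick H0
  - 86.235.250.240/28 clear@28
  add 226.0.0.0/8 -> H4 at depth 8
  - 57.77.41.0/24 clear@24
  Q 226.0.0.46: descend 11100010000 ; hops seen [H5,H4] ; pick H4

== LOOKUPS ==
["H0","H0","H5","H5","H5","H0","H0","H5","H0","H4"]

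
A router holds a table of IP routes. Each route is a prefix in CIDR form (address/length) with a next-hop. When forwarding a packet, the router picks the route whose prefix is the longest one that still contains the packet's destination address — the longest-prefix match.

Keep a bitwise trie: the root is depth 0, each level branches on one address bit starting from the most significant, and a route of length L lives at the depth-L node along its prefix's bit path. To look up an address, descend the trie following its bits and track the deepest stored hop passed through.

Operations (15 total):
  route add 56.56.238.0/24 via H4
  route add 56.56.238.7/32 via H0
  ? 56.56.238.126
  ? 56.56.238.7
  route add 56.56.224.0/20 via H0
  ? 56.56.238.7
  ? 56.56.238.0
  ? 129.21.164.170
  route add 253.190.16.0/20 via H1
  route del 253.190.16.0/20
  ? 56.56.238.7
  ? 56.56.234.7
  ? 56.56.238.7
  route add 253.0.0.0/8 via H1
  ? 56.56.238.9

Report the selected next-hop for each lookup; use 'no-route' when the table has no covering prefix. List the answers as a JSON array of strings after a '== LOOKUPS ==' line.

Process each operation:
  add 56.56.238.0/24 -> H4 at depth 24
  add 56.56.238.7/32 -> H0 at depth 32
  ? 56.56.238.126  path d0:-→d1:-→d2:-→d3:-→d4:-→d5:-→d6:-→d7:-→d8:-→d9:-→d10:-→d11:-→d12:-→d13:-→d14:-→d15:-→d16:-→d17:-→d18:-→d19:-→d20:-→d21:-→d22:-→d23:-→d24:H4→d25:-  best=H4
  ? 56.56.238.7  path d0:-→d1:-→d2:-→d3:-→d4:-→d5:-→d6:-→d7:-→d8:-→d9:-→d10:-→d11:-→d12:-→d13:-→d14:-→d15:-→d16:-→d17:-→d18:-→d19:-→d20:-→d21:-→d22:-→d23:-→d24:H4→d25:-→d26:-→d27:-→d28:-→d29:-→d30:-→d31:-→d32:H0  best=H0
  add 56.56.224.0/20 -> H0 at depth 20
  ? 56.56.238.7  path d0:-→d1:-→d2:-→d3:-→d4:-→d5:-→d6:-→d7:-→d8:-→d9:-→d10:-→d11:-→d12:-→d13:-→d14:-→d15:-→d16:-→d17:-→d18:-→d19:-→d20:H0→d21:-→d22:-→d23:-→d24:H4→d25:-→d26:-→d27:-→d28:-→d29:-→d30:-→d31:-→d32:H0  best=H0
  ? 56.56.238.0  path d0:-→d1:-→d2:-→d3:-→d4:-→d5:-→d6:-→d7:-→d8:-→d9:-→d10:-→d11:-→d12:-→d13:-→d14:-→d15:-→d16:-→d17:-→d18:-→d19:-→d20:H0→d21:-→d22:-→d23:-→d24:H4→d25:-→d26:-→d27:-→d28:-→d29:-  best=H4
  ? 129.21.164.170  path d0:-  best=no-route
  add 253.190.16.0/20 -> H1 at depth 20
  del 253.190.16.0/20 (clear depth 20)
  ? 56.56.238.7  path d0:-→d1:-→d2:-→d3:-→d4:-→d5:-→d6:-→d7:-→d8:-→d9:-→d10:-→d11:-→d12:-→d13:-→d14:-→d15:-→d16:-→d17:-→d18:-→d19:-→d20:H0→d21:-→d22:-→d23:-→d24:H4→d25:-→d26:-→d27:-→d28:-→d29:-→d30:-→d31:-→d32:H0  best=H0
  ? 56.56.234.7  path d0:-→d1:-→d2:-→d3:-→d4:-→d5:-→d6:-→d7:-→d8:-→d9:-→d10:-→d11:-→d12:-→d13:-→d14:-→d15:-→d16:-→d17:-→d18:-→d19:-→d20:H0→d21:-  best=H0
  ? 56.56.238.7  path d0:-→d1:-→d2:-→d3:-→d4:-→d5:-→d6:-→d7:-→d8:-→d9:-→d10:-→d11:-→d12:-→d13:-→d14:-→d15:-→d16:-→d17:-→d18:-→d19:-→d20:H0→d21:-→d22:-→d23:-→d24:H4→d25:-→d26:-→d27:-→d28:-→d29:-→d30:-→d31:-→d32:H0  best=H0
  add 253.0.0.0/8 -> H1 at depth 8
  ? 56.56.238.9  path d0:-→d1:-→d2:-→d3:-→d4:-→d5:-→d6:-→d7:-→d8:-→d9:-→d10:-→d11:-→d12:-→d13:-→d14:-→d15:-→d16:-→d17:-→d18:-→d19:-→d20:H0→d21:-→d22:-→d23:-→d24:H4→d25:-→d26:-→d27:-→d28:-  best=H4

== LOOKUPS ==
["H4","H0","H0","H4","no-route","H0","H0","H0","H4"]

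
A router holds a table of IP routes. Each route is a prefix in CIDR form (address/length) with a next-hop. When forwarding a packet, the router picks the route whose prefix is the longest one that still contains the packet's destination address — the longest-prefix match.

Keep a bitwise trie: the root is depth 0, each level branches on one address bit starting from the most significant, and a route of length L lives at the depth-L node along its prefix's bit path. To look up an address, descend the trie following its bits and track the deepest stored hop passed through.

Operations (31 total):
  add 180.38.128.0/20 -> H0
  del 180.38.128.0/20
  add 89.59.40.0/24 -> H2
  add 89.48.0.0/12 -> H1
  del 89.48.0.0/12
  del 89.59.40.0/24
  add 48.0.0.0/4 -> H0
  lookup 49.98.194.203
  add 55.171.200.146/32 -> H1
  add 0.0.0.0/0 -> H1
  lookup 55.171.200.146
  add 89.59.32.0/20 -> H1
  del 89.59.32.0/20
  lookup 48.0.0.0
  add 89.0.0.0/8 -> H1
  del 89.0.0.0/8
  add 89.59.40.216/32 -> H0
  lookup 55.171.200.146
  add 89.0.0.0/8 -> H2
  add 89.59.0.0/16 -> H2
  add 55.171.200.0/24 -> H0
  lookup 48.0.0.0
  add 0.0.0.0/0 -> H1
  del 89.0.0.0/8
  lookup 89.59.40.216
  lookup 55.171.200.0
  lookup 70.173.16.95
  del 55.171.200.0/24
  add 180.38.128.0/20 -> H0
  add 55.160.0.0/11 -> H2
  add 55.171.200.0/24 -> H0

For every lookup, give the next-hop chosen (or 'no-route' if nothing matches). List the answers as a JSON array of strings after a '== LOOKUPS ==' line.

Apply in order:
  + 180.38.128.0/20 (H0) depth=20
  - 180.38.128.0/20 clear@20
  + 89.59.40.0/24 (H2) depth=24
  + 89.48.0.0/12 (H1) depth=12
  - 89.48.0.0/12 clear@12
  - 89.59.40.0/24 clear@24
  + 48.0.0.0/4 (H0) depth=4
  ? 49.98.194.203  path d0:-→d1:-→d2:-→d3:-→d4:H0  best=H0
  + 55.171.200.146/32 (H1) depth=32
  + 0.0.0.0/0 (H1) depth=0
  ? 55.171.200.146  path d0:H1→d1:-→d2:-→d3:-→d4:H0→d5:-→d6:-→d7:-→d8:-→d9:-→d10:-→d11:-→d12:-→d13:-→d14:-→d15:-→d16:-→d17:-→d18:-→d19:-→d20:-→d21:-→d22:-→d23:-→d24:-→d25:-→d26:-→d27:-→d28:-→d29:-→d30:-→d31:-→d32:H1  best=H1
  + 89.59.32.0/20 (H1) depth=20
  - 89.59.32.0/20 clear@20
  ? 48.0.0.0  path d0:H1→d1:-→d2:-→d3:-→d4:H0→d5:-  best=H0
  + 89.0.0.0/8 (H1) depth=8
  - 89.0.0.0/8 clear@8
  + 89.59.40.216/32 (H0) depth=32
  ? 55.171.200.146  path d0:H1→d1:-→d2:-→d3:-→d4:H0→d5:-→d6:-→d7:-→d8:-→d9:-→d10:-→d11:-→d12:-→d13:-→d14:-→d15:-→d16:-→d17:-→d18:-→d19:-→d20:-→d21:-→d22:-→d23:-→d24:-→d25:-→d26:-→d27:-→d28:-→d29:-→d30:-→d31:-→d32:H1  best=H1
  + 89.0.0.0/8 (H2) depth=8
  + 89.59.0.0/16 (H2) depth=16
  + 55.171.200.0/24 (H0) depth=24
  ? 48.0.0.0  path d0:H1→d1:-→d2:-→d3:-→d4:H0→d5:-  best=H0
  + 0.0.0.0/0 (H1) depth=0
  - 89.0.0.0/8 clear@8
  ? 89.59.40.216  path d0:H1→d1:-→d2:-→d3:-→d4:-→d5:-→d6:-→d7:-→d8:-→d9:-→d10:-→d11:-→d12:-→d13:-→d14:-→d15:-→d16:H2→d17:-→d18:-→d19:-→d20:-→d21:-→d22:-→d23:-→d24:-→d25:-→d26:-→d27:-→d28:-→d29:-→d30:-→d31:-→d32:H0  best=H0
  ? 55.171.200.0  path d0:H1→d1:-→d2:-→d3:-→d4:H0→d5:-→d6:-→d7:-→d8:-→d9:-→d10:-→d11:-→d12:-→d13:-→d14:-→d15:-→d16:-→d17:-→d18:-→d19:-→d20:-→d21:-→d22:-→d23:-→d24:H0  best=H0
  ? 70.173.16.95  path d0:H1→d1:-→d2:-→d3:-  best=H1
  - 55.171.200.0/24 clear@24
  + 180.38.128.0/20 (H0) depth=20
  + 55.160.0.0/11 (H2) depth=11
  + 55.171.200.0/24 (H0) depth=24

== LOOKUPS ==
["H0","H1","H0","H1","H0","H0","H0","H1"]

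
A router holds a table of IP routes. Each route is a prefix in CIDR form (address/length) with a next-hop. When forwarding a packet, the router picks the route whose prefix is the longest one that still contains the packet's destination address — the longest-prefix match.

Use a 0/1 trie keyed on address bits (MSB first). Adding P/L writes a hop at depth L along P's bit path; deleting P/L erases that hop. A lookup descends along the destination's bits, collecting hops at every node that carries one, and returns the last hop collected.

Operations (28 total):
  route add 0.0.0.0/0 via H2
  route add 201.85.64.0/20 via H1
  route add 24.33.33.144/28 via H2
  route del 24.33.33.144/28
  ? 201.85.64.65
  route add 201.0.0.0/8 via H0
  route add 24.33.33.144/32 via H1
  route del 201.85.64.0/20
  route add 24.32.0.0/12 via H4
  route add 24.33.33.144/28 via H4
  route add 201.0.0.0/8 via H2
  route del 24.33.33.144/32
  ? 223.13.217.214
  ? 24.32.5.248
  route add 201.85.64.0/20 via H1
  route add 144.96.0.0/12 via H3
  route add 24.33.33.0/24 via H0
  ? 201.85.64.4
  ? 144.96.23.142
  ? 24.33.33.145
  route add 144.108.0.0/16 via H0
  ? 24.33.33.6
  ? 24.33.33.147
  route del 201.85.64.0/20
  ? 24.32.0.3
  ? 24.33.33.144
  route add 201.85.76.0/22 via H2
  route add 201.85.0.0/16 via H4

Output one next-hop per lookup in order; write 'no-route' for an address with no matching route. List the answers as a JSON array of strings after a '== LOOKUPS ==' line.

Trace:
  + 0.0.0.0/0 (H2) depth=0
  + 201.85.64.0/20 (H1) depth=20
  + 24.33.33.144/28 (H2) depth=28
  del 24.33.33.144/28 (clear depth 28)
  ? 201.85.64.65  path d0:H2→d1:-→d2:-→d3:-→d4:-→d5:-→d6:-→d7:-→d8:-→d9:-→d10:-→d11:-→d12:-→d13:-→d14:-→d15:-→d16:-→d17:-→d18:-→d19:-→d20:H1  best=H1
  + 201.0.0.0/8 (H0) depth=8
  + 24.33.33.144/32 (H1) depth=32
  del 201.85.64.0/20 (clear depth 20)
  + 24.32.0.0/12 (H4) depth=12
  + 24.33.33.144/28 (H4) depth=28
  + 201.0.0.0/8 (H2) depth=8
  del 24.33.33.144/32 (clear depth 32)
  ? 223.13.217.214  path d0:H2→d1:-→d2:-→d3:-  best=H2
  ? 24.32.5.248  path d0:H2→d1:-→d2:-→d3:-→d4:-→d5:-→d6:-→d7:-→d8:-→d9:-→d10:-→d11:-→d12:H4→d13:-→d14:-→d15:-  best=H4
  + 201.85.64.0/20 (H1) depth=20
  + 144.96.0.0/12 (H3) depth=12
  + 24.33.33.0/24 (H0) depth=24
  ? 201.85.64.4  path d0:H2→d1:-→d2:-→d3:-→d4:-→d5:-→d6:-→d7:-→d8:H2→d9:-→d10:-→d11:-→d12:-→d13:-→d14:-→d15:-→d16:-→d17:-→d18:-→d19:-→d20:H1  best=H1
  ? 144.96.23.142  path d0:H2→d1:-→d2:-→d3:-→d4:-→d5:-→d6:-→d7:-→d8:-→d9:-→d10:-→d11:-→d12:H3  best=H3
  ? 24.33.33.145  path d0:H2→d1:-→d2:-→d3:-→d4:-→d5:-→d6:-→d7:-→d8:-→d9:-→d10:-→d11:-→d12:H4→d13:-→d14:-→d15:-→d16:-→d17:-→d18:-→d19:-→d20:-→d21:-→d22:-→d23:-→d24:H0→d25:-→d26:-→d27:-→d28:H4→d29:-→d30:-→d31:-  best=H4
  + 144.108.0.0/16 (H0) depth=16
  ? 24.33.33.6  path d0:H2→d1:-→d2:-→d3:-→d4:-→d5:-→d6:-→d7:-→d8:-→d9:-→d10:-→d11:-→d12:H4→d13:-→d14:-→d15:-→d16:-→d17:-→d18:-→d19:-→d20:-→d21:-→d22:-→d23:-→d24:H0  best=H0
  ? 24.33.33.147  path d0:H2→d1:-→d2:-→d3:-→d4:-→d5:-→d6:-→d7:-→d8:-→d9:-→d10:-→d11:-→d12:H4→d13:-→d14:-→d15:-→d16:-→d17:-→d18:-→d19:-→d20:-→d21:-→d22:-→d23:-→d24:H0→d25:-→d26:-→d27:-→d28:H4→d29:-→d30:-  best=H4
  del 201.85.64.0/20 (clear depth 20)
  ? 24.32.0.3  path d0:H2→d1:-→d2:-→d3:-→d4:-→d5:-→d6:-→d7:-→d8:-→d9:-→d10:-→d11:-→d12:H4→d13:-→d14:-→d15:-  best=H4
  ? 24.33.33.144  path d0:H2→d1:-→d2:-→d3:-→d4:-→d5:-→d6:-→d7:-→d8:-→d9:-→d10:-→d11:-→d12:H4→d13:-→d14:-→d15:-→d16:-→d17:-→d18:-→d19:-→d20:-→d21:-→d22:-→d23:-→d24:H0→d25:-→d26:-→d27:-→d28:H4→d29:-→d30:-→d31:-→d32:-  best=H4
  + 201.85.76.0/22 (H2) depth=22
  + 201.85.0.0/16 (H4) depth=16

== LOOKUPS ==
["H1","H2","H4","H1","H3","H4","H0","H4","H4","H4"]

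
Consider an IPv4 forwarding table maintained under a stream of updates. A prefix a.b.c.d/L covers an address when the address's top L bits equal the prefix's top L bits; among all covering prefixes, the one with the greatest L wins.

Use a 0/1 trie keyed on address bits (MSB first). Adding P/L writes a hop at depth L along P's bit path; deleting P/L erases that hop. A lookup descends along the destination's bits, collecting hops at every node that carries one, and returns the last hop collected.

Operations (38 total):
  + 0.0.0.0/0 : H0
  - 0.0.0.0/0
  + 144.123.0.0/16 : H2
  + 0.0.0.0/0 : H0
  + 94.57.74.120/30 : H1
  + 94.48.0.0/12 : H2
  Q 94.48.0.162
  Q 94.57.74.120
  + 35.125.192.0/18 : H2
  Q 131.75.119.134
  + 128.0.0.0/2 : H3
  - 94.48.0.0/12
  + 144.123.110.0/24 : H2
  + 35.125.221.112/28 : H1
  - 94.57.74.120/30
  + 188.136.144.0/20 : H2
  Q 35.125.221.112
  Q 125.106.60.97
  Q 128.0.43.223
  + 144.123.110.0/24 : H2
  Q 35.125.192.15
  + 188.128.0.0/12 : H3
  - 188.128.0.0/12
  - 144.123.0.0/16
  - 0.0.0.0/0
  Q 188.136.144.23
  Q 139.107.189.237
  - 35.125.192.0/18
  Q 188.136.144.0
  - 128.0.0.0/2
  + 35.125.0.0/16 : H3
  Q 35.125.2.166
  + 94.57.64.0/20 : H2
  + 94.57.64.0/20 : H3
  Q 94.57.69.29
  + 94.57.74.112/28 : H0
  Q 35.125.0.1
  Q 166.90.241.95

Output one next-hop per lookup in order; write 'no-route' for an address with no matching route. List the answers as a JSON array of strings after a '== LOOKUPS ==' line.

Trace:
  add 0.0.0.0/0 -> H0 at depth 0
  del 0.0.0.0/0 (clear depth 0)
  add 144.123.0.0/16 -> H2 at depth 16
  add 0.0.0.0/0 -> H0 at depth 0
  add 94.57.74.120/30 -> H1 at depth 30
  add 94.48.0.0/12 -> H2 at depth 12
  ? 94.48.0.162  path d0:H0→d1:-→d2:-→d3:-→d4:-→d5:-→d6:-→d7:-→d8:-→d9:-→d10:-→d11:-→d12:H2  best=H2
  ? 94.57.74.120  path d0:H0→d1:-→d2:-→d3:-→d4:-→d5:-→d6:-→d7:-→d8:-→d9:-→d10:-→d11:-→d12:H2→d13:-→d14:-→d15:-→d16:-→d17:-→d18:-→d19:-→d20:-→d21:-→d22:-→d23:-→d24:-→d25:-→d26:-→d27:-→d28:-→d29:-→d30:H1  best=H1
  add 35.125.192.0/18 -> H2 at depth 18
  ? 131.75.119.134  path d0:H0→d1:-→d2:-→d3:-  best=H0
  add 128.0.0.0/2 -> H3 at depth 2
  del 94.48.0.0/12 (clear depth 12)
  add 144.123.110.0/24 -> H2 at depth 24
  add 35.125.221.112/28 -> H1 at depth 28
  del 94.57.74.120/30 (clear depth 30)
  add 188.136.144.0/20 -> H2 at depth 20
  ? 35.125.221.112  path d0:H0→d1:-→d2:-→d3:-→d4:-→d5:-→d6:-→d7:-→d8:-→d9:-→d10:-→d11:-→d12:-→d13:-→d14:-→d15:-→d16:-→d17:-→d18:H2→d19:-→d20:-→d21:-→d22:-→d23:-→d24:-→d25:-→d26:-→d27:-→d28:H1  best=H1
  ? 125.106.60.97  path d0:H0→d1:-→d2:-  best=H0
  ? 128.0.43.223  path d0:H0→d1:-→d2:H3→d3:-  best=H3
  add 144.123.110.0/24 -> H2 at depth 24
  ? 35.125.192.15  path d0:H0→d1:-→d2:-→d3:-→d4:-→d5:-→d6:-→d7:-→d8:-→d9:-→d10:-→d11:-→d12:-→d13:-→d14:-→d15:-→d16:-→d17:-→d18:H2→d19:-  best=H2
  add 188.128.0.0/12 -> H3 at depth 12
  del 188.128.0.0/12 (clear depth 12)
  del 144.123.0.0/16 (clear depth 16)
  del 0.0.0.0/0 (clear depth 0)
  ? 188.136.144.23  path d0:-→d1:-→d2:H3→d3:-→d4:-→d5:-→d6:-→d7:-→d8:-→d9:-→d10:-→d11:-→d12:-→d13:-→d14:-→d15:-→d16:-→d17:-→d18:-→d19:-→d20:H2  best=H2
  ? 139.107.189.237  path d0:-→d1:-→d2:H3→d3:-  best=H3
  del 35.125.192.0/18 (clear depth 18)
  ? 188.136.144.0  path d0:-→d1:-→d2:H3→d3:-→d4:-→d5:-→d6:-→d7:-→d8:-→d9:-→d10:-→d11:-→d12:-→d13:-→d14:-→d15:-→d16:-→d17:-→d18:-→d19:-→d20:H2  best=H2
  del 128.0.0.0/2 (clear depth 2)
  add 35.125.0.0/16 -> H3 at depth 16
  ? 35.125.2.166  path d0:-→d1:-→d2:-→d3:-→d4:-→d5:-→d6:-→d7:-→d8:-→d9:-→d10:-→d11:-→d12:-→d13:-→d14:-→d15:-→d16:H3  best=H3
  add 94.57.64.0/20 -> H2 at depth 20
  add 94.57.64.0/20 -> H3 at depth 20
  ? 94.57.69.29  path d0:-→d1:-→d2:-→d3:-→d4:-→d5:-→d6:-→d7:-→d8:-→d9:-→d10:-→d11:-→d12:-→d13:-→d14:-→d15:-→d16:-→d17:-→d18:-→d19:-→d20:H3  best=H3
  add 94.57.74.112/28 -> H0 at depth 28
  ? 35.125.0.1  path d0:-→d1:-→d2:-→d3:-→d4:-→d5:-→d6:-→d7:-→d8:-→d9:-→d10:-→d11:-→d12:-→d13:-→d14:-→d15:-→d16:H3  best=H3
  ? 166.90.241.95  path d0:-→d1:-→d2:-→d3:-  best=no-route

== LOOKUPS ==
["H2","H1","H0","H1","H0","H3","H2","H2","H3","H2","H3","H3","H3","no-route"]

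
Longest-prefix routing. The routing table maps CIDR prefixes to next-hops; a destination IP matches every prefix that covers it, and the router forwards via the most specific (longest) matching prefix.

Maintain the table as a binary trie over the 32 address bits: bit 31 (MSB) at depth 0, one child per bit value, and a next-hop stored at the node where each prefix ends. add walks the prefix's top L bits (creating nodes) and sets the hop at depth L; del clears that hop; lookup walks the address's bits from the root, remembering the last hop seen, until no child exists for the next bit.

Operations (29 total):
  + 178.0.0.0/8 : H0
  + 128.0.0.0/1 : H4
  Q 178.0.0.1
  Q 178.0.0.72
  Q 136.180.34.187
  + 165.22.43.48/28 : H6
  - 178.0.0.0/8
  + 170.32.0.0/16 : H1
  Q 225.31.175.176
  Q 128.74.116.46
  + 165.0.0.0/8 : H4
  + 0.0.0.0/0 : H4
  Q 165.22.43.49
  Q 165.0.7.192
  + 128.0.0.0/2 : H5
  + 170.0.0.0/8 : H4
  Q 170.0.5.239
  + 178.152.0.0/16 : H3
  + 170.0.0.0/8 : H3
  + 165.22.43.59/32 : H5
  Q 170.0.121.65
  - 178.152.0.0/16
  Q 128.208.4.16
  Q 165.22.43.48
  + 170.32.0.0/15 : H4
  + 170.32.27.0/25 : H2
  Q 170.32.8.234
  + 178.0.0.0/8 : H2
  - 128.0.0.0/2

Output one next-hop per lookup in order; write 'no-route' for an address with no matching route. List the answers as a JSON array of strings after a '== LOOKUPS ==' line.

Trace:
  add 178.0.0.0/8 -> H0 at depth 8
  add 128.0.0.0/1 -> H4 at depth 1
  ? 178.0.0.1  path d0:-→d1:H4→d2:-→d3:-→d4:-→d5:-→d6:-→d7:-→d8:H0  best=H0
  ? 178.0.0.72  path d0:-→d1:H4→d2:-→d3:-→d4:-→d5:-→d6:-→d7:-→d8:H0  best=H0
  ? 136.180.34.187  path d0:-→d1:H4→d2:-  best=H4
  add 165.22.43.48/28 -> H6 at depth 28
  - 178.0.0.0/8 clear@8
  add 170.32.0.0/16 -> H1 at depth 16
  ? 225.31.175.176  path d0:-→d1:H4  best=H4
  ? 128.74.116.46  path d0:-→d1:H4→d2:-  best=H4
  add 165.0.0.0/8 -> H4 at depth 8
  add 0.0.0.0/0 -> H4 at depth 0
  ? 165.22.43.49  path d0:H4→d1:H4→d2:-→d3:-→d4:-→d5:-→d6:-→d7:-→d8:H4→d9:-→d10:-→d11:-→d12:-→d13:-→d14:-→d15:-→d16:-→d17:-→d18:-→d19:-→d20:-→d21:-→d22:-→d23:-→d24:-→d25:-→d26:-→d27:-→d28:H6  best=H6
  ? 165.0.7.192  path d0:H4→d1:H4→d2:-→d3:-→d4:-→d5:-→d6:-→d7:-→d8:H4→d9:-→d10:-→d11:-  best=H4
  add 128.0.0.0/2 -> H5 at depth 2
  add 170.0.0.0/8 -> H4 at depth 8
  ? 170.0.5.239  path d0:H4→d1:H4→d2:H5→d3:-→d4:-→d5:-→d6:-→d7:-→d8:H4→d9:-→d10:-  best=H4
  add 178.152.0.0/16 -> H3 at depth 16
  add 170.0.0.0/8 -> H3 at depth 8
  add 165.22.43.59/32 -> H5 at depth 32
  ? 170.0.121.65  path d0:H4→d1:H4→d2:H5→d3:-→d4:-→d5:-→d6:-→d7:-→d8:H3→d9:-→d10:-  best=H3
  - 178.152.0.0/16 clear@16
  ? 128.208.4.16  path d0:H4→d1:H4→d2:H5  best=H5
  ? 165.22.43.48  path d0:H4→d1:H4→d2:H5→d3:-→d4:-→d5:-→d6:-→d7:-→d8:H4→d9:-→d10:-→d11:-→d12:-→d13:-→d14:-→d15:-→d16:-→d17:-→d18:-→d19:-→d20:-→d21:-→d22:-→d23:-→d24:-→d25:-→d26:-→d27:-→d28:H6  best=H6
  add 170.32.0.0/15 -> H4 at depth 15
  add 170.32.27.0/25 -> H2 at depth 25
  ? 170.32.8.234  path d0:H4→d1:H4→d2:H5→d3:-→d4:-→d5:-→d6:-→d7:-→d8:H3→d9:-→d10:-→d11:-→d12:-→d13:-→d14:-→d15:H4→d16:H1→d17:-→d18:-→d19:-  best=H1
  add 178.0.0.0/8 -> H2 at depth 8
  - 128.0.0.0/2 clear@2

== LOOKUPS ==
["H0","H0","H4","H4","H4","H6","H4","H4","H3","H5","H6","H1"]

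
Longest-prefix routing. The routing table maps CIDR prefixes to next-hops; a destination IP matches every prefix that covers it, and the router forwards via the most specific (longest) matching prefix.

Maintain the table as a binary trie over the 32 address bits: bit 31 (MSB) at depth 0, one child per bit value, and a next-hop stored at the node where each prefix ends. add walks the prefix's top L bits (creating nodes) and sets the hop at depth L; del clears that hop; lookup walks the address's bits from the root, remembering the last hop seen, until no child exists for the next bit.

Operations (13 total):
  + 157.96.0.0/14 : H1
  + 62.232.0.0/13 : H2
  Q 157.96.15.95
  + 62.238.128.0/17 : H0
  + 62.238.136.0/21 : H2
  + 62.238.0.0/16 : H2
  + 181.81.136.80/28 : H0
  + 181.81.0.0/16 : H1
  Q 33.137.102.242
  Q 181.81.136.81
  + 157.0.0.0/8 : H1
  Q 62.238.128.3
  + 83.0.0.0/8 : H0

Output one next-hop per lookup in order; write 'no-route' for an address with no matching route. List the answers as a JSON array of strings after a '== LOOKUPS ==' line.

Process each operation:
  + 157.96.0.0/14 (H1) depth=14
  + 62.232.0.0/13 (H2) depth=13
  Q 157.96.15.95: descend 10011101011000 ; hops seen [H1] ; pick H1
  + 62.238.128.0/17 (H0) depth=17
  + 62.238.136.0/21 (H2) depth=21
  + 62.238.0.0/16 (H2) depth=16
  + 181.81.136.80/28 (H0) depth=28
  + 181.81.0.0/16 (H1) depth=16
  Q 33.137.102.242: descend 001 ; hops seen [∅] ; pick no-route
  Q 181.81.136.81: descend 1011010101010001100010000101 ; hops seen [H1,H0] ; pick H0
  + 157.0.0.0/8 (H1) depth=8
  Q 62.238.128.3: descend 00111110111011101000 ; hops seen [H2,H2,H0] ; pick H0
  + 83.0.0.0/8 (H0) depth=8

== LOOKUPS ==
["H1","no-route","H0","H0"]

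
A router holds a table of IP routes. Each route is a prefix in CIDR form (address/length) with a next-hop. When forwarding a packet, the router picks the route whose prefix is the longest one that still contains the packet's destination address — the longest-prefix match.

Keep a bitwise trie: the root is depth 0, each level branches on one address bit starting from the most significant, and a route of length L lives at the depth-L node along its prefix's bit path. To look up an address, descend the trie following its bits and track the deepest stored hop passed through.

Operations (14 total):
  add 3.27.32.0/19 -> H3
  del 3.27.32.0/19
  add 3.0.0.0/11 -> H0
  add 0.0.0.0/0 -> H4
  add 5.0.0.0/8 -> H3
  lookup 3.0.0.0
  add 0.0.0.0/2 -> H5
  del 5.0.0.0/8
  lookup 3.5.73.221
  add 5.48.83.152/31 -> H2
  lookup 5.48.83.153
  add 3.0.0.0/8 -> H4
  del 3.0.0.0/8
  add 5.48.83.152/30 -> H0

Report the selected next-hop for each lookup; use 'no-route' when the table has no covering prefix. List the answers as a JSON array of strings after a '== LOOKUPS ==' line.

Process each operation:
  add 3.27.32.0/19 -> H3 at depth 19
  del 3.27.32.0/19 (clear depth 19)
  add 3.0.0.0/11 -> H0 at depth 11
  add 0.0.0.0/0 -> H4 at depth 0
  add 5.0.0.0/8 -> H3 at depth 8
  Q 3.0.0.0: descend 00000011000 ; hops seen [H4,H0] ; pick H0
  add 0.0.0.0/2 -> H5 at depth 2
  del 5.0.0.0/8 (clear depth 8)
  Q 3.5.73.221: descend 00000011000 ; hops seen [H4,H5,H0] ; pick H0
  add 5.48.83.152/31 -> H2 at depth 31
  Q 5.48.83.153: descend 0000010100110000010100111001100 ; hops seen [H4,H5,H2] ; pick H2
  add 3.0.0.0/8 -> H4 at depth 8
  del 3.0.0.0/8 (clear depth 8)
  add 5.48.83.152/30 -> H0 at depth 30

== LOOKUPS ==
["H0","H0","H2"]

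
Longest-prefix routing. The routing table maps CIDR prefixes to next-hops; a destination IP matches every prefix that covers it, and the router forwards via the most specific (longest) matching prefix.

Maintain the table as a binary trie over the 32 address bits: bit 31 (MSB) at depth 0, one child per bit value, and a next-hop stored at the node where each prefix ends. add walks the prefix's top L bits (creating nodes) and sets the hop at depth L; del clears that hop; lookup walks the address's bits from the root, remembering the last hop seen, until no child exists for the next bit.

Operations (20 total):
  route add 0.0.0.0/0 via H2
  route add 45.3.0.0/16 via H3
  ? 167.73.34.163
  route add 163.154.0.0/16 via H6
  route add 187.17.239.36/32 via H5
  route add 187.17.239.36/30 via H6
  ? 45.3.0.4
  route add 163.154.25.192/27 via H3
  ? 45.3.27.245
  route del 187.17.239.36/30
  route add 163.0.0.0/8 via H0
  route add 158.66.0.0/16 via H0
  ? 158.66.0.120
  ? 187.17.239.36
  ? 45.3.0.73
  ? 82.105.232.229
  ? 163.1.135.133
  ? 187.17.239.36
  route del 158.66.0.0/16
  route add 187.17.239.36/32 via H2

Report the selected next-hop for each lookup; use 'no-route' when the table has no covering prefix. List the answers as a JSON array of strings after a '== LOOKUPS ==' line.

Trace:
  add 0.0.0.0/0 -> H2 at depth 0
  add 45.3.0.0/16 -> H3 at depth 16
  Q 167.73.34.163: descend ε ; hops seen [H2] ; pick H2
  add 163.154.0.0/16 -> H6 at depth 16
  add 187.17.239.36/32 -> H5 at depth 32
  add 187.17.239.36/30 -> H6 at depth 30
  Q 45.3.0.4: descend 0010110100000011 ; hops seen [H2,H3] ; pick H3
  add 163.154.25.192/27 -> H3 at depth 27
  Q 45.3.27.245: descend 0010110100000011 ; hops seen [H2,H3] ; pick H3
  del 187.17.239.36/30 (clear depth 30)
  add 163.0.0.0/8 -> H0 at depth 8
  add 158.66.0.0/16 -> H0 at depth 16
  Q 158.66.0.120: descend 1001111001000010 ; hops seen [H2,H0] ; pick H0
  Q 187.17.239.36: descend 10111011000100011110111100100100 ; hops seen [H2,H5] ; pick H5
  Q 45.3.0.73: descend 0010110100000011 ; hops seen [H2,H3] ; pick H3
  Q 82.105.232.229: descend 0 ; hops seen [H2] ; pick H2
  Q 163.1.135.133: descend 10100011 ; hops seen [H2,H0] ; pick H0
  Q 187.17.239.36: descend 10111011000100011110111100100100 ; hops seen [H2,H5] ; pick H5
  del 158.66.0.0/16 (clear depth 16)
  add 187.17.239.36/32 -> H2 at depth 32

== LOOKUPS ==
["H2","H3","H3","H0","H5","H3","H2","H0","H5"]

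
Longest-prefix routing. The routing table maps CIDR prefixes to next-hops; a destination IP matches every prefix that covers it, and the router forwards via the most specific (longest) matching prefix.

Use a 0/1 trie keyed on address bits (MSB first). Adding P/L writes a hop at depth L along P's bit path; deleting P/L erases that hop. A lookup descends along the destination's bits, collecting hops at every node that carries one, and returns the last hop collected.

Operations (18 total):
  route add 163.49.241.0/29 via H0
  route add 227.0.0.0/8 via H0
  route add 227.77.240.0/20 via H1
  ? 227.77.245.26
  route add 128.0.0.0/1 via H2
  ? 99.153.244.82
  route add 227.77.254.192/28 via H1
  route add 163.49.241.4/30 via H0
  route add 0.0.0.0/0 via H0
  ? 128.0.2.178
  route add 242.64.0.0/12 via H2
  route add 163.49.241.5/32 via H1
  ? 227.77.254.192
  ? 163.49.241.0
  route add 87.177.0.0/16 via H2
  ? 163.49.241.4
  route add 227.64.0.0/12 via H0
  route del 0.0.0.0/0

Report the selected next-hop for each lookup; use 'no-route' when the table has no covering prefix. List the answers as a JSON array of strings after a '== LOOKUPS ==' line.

Apply in order:
  add 163.49.241.0/29 -> H0 at depth 29
  add 227.0.0.0/8 -> H0 at depth 8
  add 227.77.240.0/20 -> H1 at depth 20
  lookup 227.77.245.26: bits 11100011010011011111 walk d0:-→d1:-→d2:-→d3:-→d4:-→d5:-→d6:-→d7:-→d8:H0→d9:-→d10:-→d11:-→d12:-→d13:-→d14:-→d15:-→d16:-→d17:-→d18:-→d19:-→d20:H1 -> H1
  add 128.0.0.0/1 -> H2 at depth 1
  lookup 99.153.244.82: bits ε walk d0:- -> no-route
  add 227.77.254.192/28 -> H1 at depth 28
  add 163.49.241.4/30 -> H0 at depth 30
  add 0.0.0.0/0 -> H0 at depth 0
  lookup 128.0.2.178: bits 10 walk d0:H0→d1:H2→d2:- -> H2
  add 242.64.0.0/12 -> H2 at depth 12
  add 163.49.241.5/32 -> H1 at depth 32
  lookup 227.77.254.192: bits 1110001101001101111111101100 walk d0:H0→d1:H2→d2:-→d3:-→d4:-→d5:-→d6:-→d7:-→d8:H0→d9:-→d10:-→d11:-→d12:-→d13:-→d14:-→d15:-→d16:-→d17:-→d18:-→d19:-→d20:H1→d21:-→d22:-→d23:-→d24:-→d25:-→d26:-→d27:-→d28:H1 -> H1
  lookup 163.49.241.0: bits 10100011001100011111000100000 walk d0:H0→d1:H2→d2:-→d3:-→d4:-→d5:-→d6:-→d7:-→d8:-→d9:-→d10:-→d11:-→d12:-→d13:-→d14:-→d15:-→d16:-→d17:-→d18:-→d19:-→d20:-→d21:-→d22:-→d23:-→d24:-→d25:-→d26:-→d27:-→d28:-→d29:H0 -> H0
  add 87.177.0.0/16 -> H2 at depth 16
  lookup 163.49.241.4: bits 1010001100110001111100010000010 walk d0:H0→d1:H2→d2:-→d3:-→d4:-→d5:-→d6:-→d7:-→d8:-→d9:-→d10:-→d11:-→d12:-→d13:-→d14:-→d15:-→d16:-→d17:-→d18:-→d19:-→d20:-→d21:-→d22:-→d23:-→d24:-→d25:-→d26:-→d27:-→d28:-→d29:H0→d30:H0→d31:- -> H0
  add 227.64.0.0/12 -> H0 at depth 12
  del 0.0.0.0/0 (clear depth 0)

== LOOKUPS ==
["H1","no-route","H2","H1","H0","H0"]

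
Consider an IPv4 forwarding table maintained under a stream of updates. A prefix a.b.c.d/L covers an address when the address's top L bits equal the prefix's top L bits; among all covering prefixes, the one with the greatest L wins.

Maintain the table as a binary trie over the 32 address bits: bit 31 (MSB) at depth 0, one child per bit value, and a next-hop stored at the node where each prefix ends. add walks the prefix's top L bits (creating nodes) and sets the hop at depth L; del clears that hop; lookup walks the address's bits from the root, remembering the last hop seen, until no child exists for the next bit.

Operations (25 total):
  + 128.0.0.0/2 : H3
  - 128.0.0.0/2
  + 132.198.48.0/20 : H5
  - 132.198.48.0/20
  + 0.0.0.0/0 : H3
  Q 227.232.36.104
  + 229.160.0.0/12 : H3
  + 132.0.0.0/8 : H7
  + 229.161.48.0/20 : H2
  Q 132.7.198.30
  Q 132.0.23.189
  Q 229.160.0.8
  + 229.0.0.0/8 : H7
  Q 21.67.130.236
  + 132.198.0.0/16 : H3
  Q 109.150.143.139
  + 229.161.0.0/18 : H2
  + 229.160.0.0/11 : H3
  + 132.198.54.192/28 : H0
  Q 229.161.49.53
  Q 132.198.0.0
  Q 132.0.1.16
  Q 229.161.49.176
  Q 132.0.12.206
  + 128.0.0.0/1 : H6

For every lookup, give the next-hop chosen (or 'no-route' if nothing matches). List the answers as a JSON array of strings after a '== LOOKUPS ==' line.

Trace:
  + 128.0.0.0/2 (H3) depth=2
  - 128.0.0.0/2 clear@2
  + 132.198.48.0/20 (H5) depth=20
  - 132.198.48.0/20 clear@20
  + 0.0.0.0/0 (H3) depth=0
  Q 227.232.36.104: descend 1 ; hops seen [H3] ; pick H3
  + 229.160.0.0/12 (H3) depth=12
  + 132.0.0.0/8 (H7) depth=8
  + 229.161.48.0/20 (H2) depth=20
  Q 132.7.198.30: descend 10000100 ; hops seen [H3,H7] ; pick H7
  Q 132.0.23.189: descend 10000100 ; hops seen [H3,H7] ; pick H7
  Q 229.160.0.8: descend 111001011010000 ; hops seen [H3,H3] ; pick H3
  + 229.0.0.0/8 (H7) depth=8
  Q 21.67.130.236: descend ε ; hops seen [H3] ; pick H3
  + 132.198.0.0/16 (H3) depth=16
  Q 109.150.143.139: descend ε ; hops seen [H3] ; pick H3
  + 229.161.0.0/18 (H2) depth=18
  + 229.160.0.0/11 (H3) depth=11
  + 132.198.54.192/28 (H0) depth=28
  Q 229.161.49.53: descend 11100101101000010011 ; hops seen [H3,H7,H3,H3,H2,H2] ; pick H2
  Q 132.198.0.0: descend 100001001100011000 ; hops seen [H3,H7,H3] ; pick H3
  Q 132.0.1.16: descend 10000100 ; hops seen [H3,H7] ; pick H7
  Q 229.161.49.176: descend 11100101101000010011 ; hops seen [H3,H7,H3,H3,H2,H2] ; pick H2
  Q 132.0.12.206: descend 10000100 ; hops seen [H3,H7] ; pick H7
  + 128.0.0.0/1 (H6) depth=1

== LOOKUPS ==
["H3","H7","H7","H3","H3","H3","H2","H3","H7","H2","H7"]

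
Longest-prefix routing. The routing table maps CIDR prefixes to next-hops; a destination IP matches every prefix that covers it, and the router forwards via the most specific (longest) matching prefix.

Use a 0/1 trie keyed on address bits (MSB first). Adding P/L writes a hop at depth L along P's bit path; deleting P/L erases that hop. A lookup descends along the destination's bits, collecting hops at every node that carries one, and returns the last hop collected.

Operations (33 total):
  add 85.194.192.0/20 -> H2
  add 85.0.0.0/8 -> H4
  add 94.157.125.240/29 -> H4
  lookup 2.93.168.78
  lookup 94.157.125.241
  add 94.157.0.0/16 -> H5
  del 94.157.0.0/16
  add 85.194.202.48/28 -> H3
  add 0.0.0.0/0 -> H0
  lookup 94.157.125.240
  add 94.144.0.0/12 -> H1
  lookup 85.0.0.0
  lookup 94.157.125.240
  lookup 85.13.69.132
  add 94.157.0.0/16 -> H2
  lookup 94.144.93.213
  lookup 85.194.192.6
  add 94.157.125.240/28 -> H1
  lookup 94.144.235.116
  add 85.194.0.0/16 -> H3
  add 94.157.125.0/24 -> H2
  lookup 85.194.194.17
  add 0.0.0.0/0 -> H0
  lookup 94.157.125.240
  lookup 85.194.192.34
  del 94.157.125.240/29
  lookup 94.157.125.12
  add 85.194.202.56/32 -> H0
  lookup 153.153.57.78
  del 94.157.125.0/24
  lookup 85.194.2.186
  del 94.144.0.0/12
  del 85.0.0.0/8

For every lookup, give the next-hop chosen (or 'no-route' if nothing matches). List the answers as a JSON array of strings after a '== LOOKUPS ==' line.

Apply in order:
  add 85.194.192.0/20 -> H2 at depth 20
  add 85.0.0.0/8 -> H4 at depth 8
  add 94.157.125.240/29 -> H4 at depth 29
  Q 2.93.168.78: descend 0 ; hops seen [∅] ; pick no-route
  Q 94.157.125.241: descend 01011110100111010111110111110 ; hops seen [H4] ; pick H4
  add 94.157.0.0/16 -> H5 at depth 16
  del 94.157.0.0/16 (clear depth 16)
  add 85.194.202.48/28 -> H3 at depth 28
  add 0.0.0.0/0 -> H0 at depth 0
  Q 94.157.125.240: descend 01011110100111010111110111110 ; hops seen [H0,H4] ; pick H4
  add 94.144.0.0/12 -> H1 at depth 12
  Q 85.0.0.0: descend 01010101 ; hops seen [H0,H4] ; pick H4
  Q 94.157.125.240: descend 01011110100111010111110111110 ; hops seen [H0,H1,H4] ; pick H4
  Q 85.13.69.132: descend 01010101 ; hops seen [H0,H4] ; pick H4
  add 94.157.0.0/16 -> H2 at depth 16
  Q 94.144.93.213: descend 010111101001 ; hops seen [H0,H1] ; pick H1
  Q 85.194.192.6: descend 01010101110000101100 ; hops seen [H0,H4,H2] ; pick H2
  add 94.157.125.240/28 -> H1 at depth 28
  Q 94.144.235.116: descend 010111101001 ; hops seen [H0,H1] ; pick H1
  add 85.194.0.0/16 -> H3 at depth 16
  add 94.157.125.0/24 -> H2 at depth 24
  Q 85.194.194.17: descend 01010101110000101100 ; hops seen [H0,H4,H3,H2] ; pick H2
  add 0.0.0.0/0 -> H0 at depth 0
  Q 94.157.125.240: descend 01011110100111010111110111110 ; hops seen [H0,H1,H2,H2,H1,H4] ; pick H4
  Q 85.194.192.34: descend 01010101110000101100 ; hops seen [H0,H4,H3,H2] ; pick H2
  del 94.157.125.240/29 (clear depth 29)
  Q 94.157.125.12: descend 010111101001110101111101 ; hops seen [H0,H1,H2,H2] ; pick H2
  add 85.194.202.56/32 -> H0 at depth 32
  Q 153.153.57.78: descend ε ; hops seen [H0] ; pick H0
  del 94.157.125.0/24 (clear depth 24)
  Q 85.194.2.186: descend 0101010111000010 ; hops seen [H0,H4,H3] ; pick H3
  del 94.144.0.0/12 (clear depth 12)
  del 85.0.0.0/8 (clear depth 8)

== LOOKUPS ==
["no-route","H4","H4","H4","H4","H4","H1","H2","H1","H2","H4","H2","H2","H0","H3"]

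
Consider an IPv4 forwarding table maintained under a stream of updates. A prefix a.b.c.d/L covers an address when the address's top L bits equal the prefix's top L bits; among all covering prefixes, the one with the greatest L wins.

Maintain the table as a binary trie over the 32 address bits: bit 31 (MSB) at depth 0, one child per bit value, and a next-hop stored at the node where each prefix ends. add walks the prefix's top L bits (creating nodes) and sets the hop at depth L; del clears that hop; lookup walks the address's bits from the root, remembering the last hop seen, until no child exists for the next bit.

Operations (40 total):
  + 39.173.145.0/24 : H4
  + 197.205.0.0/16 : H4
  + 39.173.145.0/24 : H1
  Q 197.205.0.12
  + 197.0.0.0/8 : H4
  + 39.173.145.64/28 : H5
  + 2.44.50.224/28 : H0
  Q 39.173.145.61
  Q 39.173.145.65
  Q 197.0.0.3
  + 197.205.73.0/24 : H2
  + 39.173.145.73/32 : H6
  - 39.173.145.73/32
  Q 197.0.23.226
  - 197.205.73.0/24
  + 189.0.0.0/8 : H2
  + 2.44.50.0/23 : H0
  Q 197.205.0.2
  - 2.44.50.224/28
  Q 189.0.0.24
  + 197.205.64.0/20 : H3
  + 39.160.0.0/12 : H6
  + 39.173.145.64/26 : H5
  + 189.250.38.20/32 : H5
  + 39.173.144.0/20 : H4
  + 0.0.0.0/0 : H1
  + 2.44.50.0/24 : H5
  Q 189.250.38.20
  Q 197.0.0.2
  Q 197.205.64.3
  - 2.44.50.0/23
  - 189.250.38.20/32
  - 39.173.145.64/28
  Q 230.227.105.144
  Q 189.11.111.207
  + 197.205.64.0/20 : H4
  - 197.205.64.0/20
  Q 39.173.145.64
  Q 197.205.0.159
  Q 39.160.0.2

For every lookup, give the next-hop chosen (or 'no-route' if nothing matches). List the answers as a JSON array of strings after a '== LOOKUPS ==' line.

Apply in order:
  + 39.173.145.0/24 (H4) depth=24
  + 197.205.0.0/16 (H4) depth=16
  + 39.173.145.0/24 (H1) depth=24
  ? 197.205.0.12  path d0:-→d1:-→d2:-→d3:-→d4:-→d5:-→d6:-→d7:-→d8:-→d9:-→d10:-→d11:-→d12:-→d13:-→d14:-→d15:-→d16:H4  best=H4
  + 197.0.0.0/8 (H4) depth=8
  + 39.173.145.64/28 (H5) depth=28
  + 2.44.50.224/28 (H0) depth=28
  ? 39.173.145.61  path d0:-→d1:-→d2:-→d3:-→d4:-→d5:-→d6:-→d7:-→d8:-→d9:-→d10:-→d11:-→d12:-→d13:-→d14:-→d15:-→d16:-→d17:-→d18:-→d19:-→d20:-→d21:-→d22:-→d23:-→d24:H1→d25:-  best=H1
  ? 39.173.145.65  path d0:-→d1:-→d2:-→d3:-→d4:-→d5:-→d6:-→d7:-→d8:-→d9:-→d10:-→d11:-→d12:-→d13:-→d14:-→d15:-→d16:-→d17:-→d18:-→d19:-→d20:-→d21:-→d22:-→d23:-→d24:H1→d25:-→d26:-→d27:-→d28:H5  best=H5
  ? 197.0.0.3  path d0:-→d1:-→d2:-→d3:-→d4:-→d5:-→d6:-→d7:-→d8:H4  best=H4
  + 197.205.73.0/24 (H2) depth=24
  + 39.173.145.73/32 (H6) depth=32
  del 39.173.145.73/32 (clear depth 32)
  ? 197.0.23.226  path d0:-→d1:-→d2:-→d3:-→d4:-→d5:-→d6:-→d7:-→d8:H4  best=H4
  del 197.205.73.0/24 (clear depth 24)
  + 189.0.0.0/8 (H2) depth=8
  + 2.44.50.0/23 (H0) depth=23
  ? 197.205.0.2  path d0:-→d1:-→d2:-→d3:-→d4:-→d5:-→d6:-→d7:-→d8:H4→d9:-→d10:-→d11:-→d12:-→d13:-→d14:-→d15:-→d16:H4→d17:-  best=H4
  del 2.44.50.224/28 (clear depth 28)
  ? 189.0.0.24  path d0:-→d1:-→d2:-→d3:-→d4:-→d5:-→d6:-→d7:-→d8:H2  best=H2
  + 197.205.64.0/20 (H3) depth=20
  + 39.160.0.0/12 (H6) depth=12
  + 39.173.145.64/26 (H5) depth=26
  + 189.250.38.20/32 (H5) depth=32
  + 39.173.144.0/20 (H4) depth=20
  + 0.0.0.0/0 (H1) depth=0
  + 2.44.50.0/24 (H5) depth=24
  ? 189.250.38.20  path d0:H1→d1:-→d2:-→d3:-→d4:-→d5:-→d6:-→d7:-→d8:H2→d9:-→d10:-→d11:-→d12:-→d13:-→d14:-→d15:-→d16:-→d17:-→d18:-→d19:-→d20:-→d21:-→d22:-→d23:-→d24:-→d25:-→d26:-→d27:-→d28:-→d29:-→d30:-→d31:-→d32:H5  best=H5
  ? 197.0.0.2  path d0:H1→d1:-→d2:-→d3:-→d4:-→d5:-→d6:-→d7:-→d8:H4  best=H4
  ? 197.205.64.3  path d0:H1→d1:-→d2:-→d3:-→d4:-→d5:-→d6:-→d7:-→d8:H4→d9:-→d10:-→d11:-→d12:-→d13:-→d14:-→d15:-→d16:H4→d17:-→d18:-→d19:-→d20:H3  best=H3
  del 2.44.50.0/23 (clear depth 23)
  del 189.250.38.20/32 (clear depth 32)
  del 39.173.145.64/28 (clear depth 28)
  ? 230.227.105.144  path d0:H1→d1:-→d2:-  best=H1
  ? 189.11.111.207  path d0:H1→d1:-→d2:-→d3:-→d4:-→d5:-→d6:-→d7:-→d8:H2  best=H2
  + 197.205.64.0/20 (H4) depth=20
  del 197.205.64.0/20 (clear depth 20)
  ? 39.173.145.64  path d0:H1→d1:-→d2:-→d3:-→d4:-→d5:-→d6:-→d7:-→d8:-→d9:-→d10:-→d11:-→d12:H6→d13:-→d14:-→d15:-→d16:-→d17:-→d18:-→d19:-→d20:H4→d21:-→d22:-→d23:-→d24:H1→d25:-→d26:H5→d27:-→d28:-  best=H5
  ? 197.205.0.159  path d0:H1→d1:-→d2:-→d3:-→d4:-→d5:-→d6:-→d7:-→d8:H4→d9:-→d10:-→d11:-→d12:-→d13:-→d14:-→d15:-→d16:H4→d17:-  best=H4
  ? 39.160.0.2  path d0:H1→d1:-→d2:-→d3:-→d4:-→d5:-→d6:-→d7:-→d8:-→d9:-→d10:-→d11:-→d12:H6  best=H6

== LOOKUPS ==
["H4","H1","H5","H4","H4","H4","H2","H5","H4","H3","H1","H2","H5","H4","H6"]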